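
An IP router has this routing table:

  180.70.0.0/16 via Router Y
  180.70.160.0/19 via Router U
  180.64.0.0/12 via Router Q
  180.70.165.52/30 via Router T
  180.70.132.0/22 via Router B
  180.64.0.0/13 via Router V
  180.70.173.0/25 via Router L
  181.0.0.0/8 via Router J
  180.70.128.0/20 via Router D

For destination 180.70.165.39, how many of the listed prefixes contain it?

4

Prefixes containing 180.70.165.39:
  180.64.0.0/12 (180.64.0.0 - 180.79.255.255)
  180.64.0.0/13 (180.64.0.0 - 180.71.255.255)
  180.70.0.0/16 (180.70.0.0 - 180.70.255.255)
  180.70.160.0/19 (180.70.160.0 - 180.70.191.255)
Total matching entries: 4.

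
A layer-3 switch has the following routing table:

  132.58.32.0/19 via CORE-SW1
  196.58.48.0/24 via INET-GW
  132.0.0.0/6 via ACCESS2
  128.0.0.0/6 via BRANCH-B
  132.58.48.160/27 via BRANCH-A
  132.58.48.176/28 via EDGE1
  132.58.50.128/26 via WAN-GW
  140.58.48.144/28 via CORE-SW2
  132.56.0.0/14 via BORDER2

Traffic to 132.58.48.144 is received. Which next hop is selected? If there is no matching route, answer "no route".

CORE-SW1

Routes whose prefix contains 132.58.48.144:
  132.0.0.0/6 (132.0.0.0 - 135.255.255.255) -> ACCESS2
  132.56.0.0/14 (132.56.0.0 - 132.59.255.255) -> BORDER2
  132.58.32.0/19 (132.58.32.0 - 132.58.63.255) -> CORE-SW1
More-specific entries that do NOT match:
  132.58.48.176/28 (132.58.48.176 - 132.58.48.191) does not contain 132.58.48.144
  140.58.48.144/28 (140.58.48.144 - 140.58.48.159) does not contain 132.58.48.144
  132.58.48.160/27 (132.58.48.160 - 132.58.48.191) does not contain 132.58.48.144
  132.58.50.128/26 (132.58.50.128 - 132.58.50.191) does not contain 132.58.48.144
  196.58.48.0/24 (196.58.48.0 - 196.58.48.255) does not contain 132.58.48.144
Longest matching prefix is /19 -> next hop CORE-SW1.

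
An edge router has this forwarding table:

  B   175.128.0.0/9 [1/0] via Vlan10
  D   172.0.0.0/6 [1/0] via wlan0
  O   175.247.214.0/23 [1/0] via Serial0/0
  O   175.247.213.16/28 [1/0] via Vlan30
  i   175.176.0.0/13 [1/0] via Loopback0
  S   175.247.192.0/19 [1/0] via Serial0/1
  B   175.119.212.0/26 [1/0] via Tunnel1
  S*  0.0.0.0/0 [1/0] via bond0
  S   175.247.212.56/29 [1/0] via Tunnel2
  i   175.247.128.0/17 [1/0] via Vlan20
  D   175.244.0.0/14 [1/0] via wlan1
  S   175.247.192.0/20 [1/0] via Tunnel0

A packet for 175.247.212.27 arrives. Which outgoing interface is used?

Routes whose prefix contains 175.247.212.27:
  0.0.0.0/0 (default, matches everything) -> bond0
  172.0.0.0/6 (172.0.0.0 - 175.255.255.255) -> wlan0
  175.128.0.0/9 (175.128.0.0 - 175.255.255.255) -> Vlan10
  175.244.0.0/14 (175.244.0.0 - 175.247.255.255) -> wlan1
  175.247.128.0/17 (175.247.128.0 - 175.247.255.255) -> Vlan20
  175.247.192.0/19 (175.247.192.0 - 175.247.223.255) -> Serial0/1
More-specific entries that do NOT match:
  175.247.212.56/29 (175.247.212.56 - 175.247.212.63) does not contain 175.247.212.27
  175.247.213.16/28 (175.247.213.16 - 175.247.213.31) does not contain 175.247.212.27
  175.119.212.0/26 (175.119.212.0 - 175.119.212.63) does not contain 175.247.212.27
  175.247.214.0/23 (175.247.214.0 - 175.247.215.255) does not contain 175.247.212.27
  175.247.192.0/20 (175.247.192.0 - 175.247.207.255) does not contain 175.247.212.27
Longest matching prefix is /19 -> interface Serial0/1.

Serial0/1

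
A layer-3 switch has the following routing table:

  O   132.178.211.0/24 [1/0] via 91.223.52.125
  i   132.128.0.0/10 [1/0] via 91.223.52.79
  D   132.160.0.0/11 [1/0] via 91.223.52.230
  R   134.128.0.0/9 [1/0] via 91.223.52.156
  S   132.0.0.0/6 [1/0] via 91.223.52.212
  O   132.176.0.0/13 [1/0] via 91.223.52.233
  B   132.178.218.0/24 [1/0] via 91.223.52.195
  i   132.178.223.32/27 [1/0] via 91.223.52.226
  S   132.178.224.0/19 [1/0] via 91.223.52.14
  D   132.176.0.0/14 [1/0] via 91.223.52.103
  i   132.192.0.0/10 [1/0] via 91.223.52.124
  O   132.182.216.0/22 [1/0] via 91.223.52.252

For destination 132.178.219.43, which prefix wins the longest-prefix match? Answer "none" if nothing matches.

132.176.0.0/14

Entries matching 132.178.219.43:
  132.0.0.0/6 (132.0.0.0 - 135.255.255.255)
  132.128.0.0/10 (132.128.0.0 - 132.191.255.255)
  132.160.0.0/11 (132.160.0.0 - 132.191.255.255)
  132.176.0.0/13 (132.176.0.0 - 132.183.255.255)
  132.176.0.0/14 (132.176.0.0 - 132.179.255.255)
Most specific is 132.176.0.0/14.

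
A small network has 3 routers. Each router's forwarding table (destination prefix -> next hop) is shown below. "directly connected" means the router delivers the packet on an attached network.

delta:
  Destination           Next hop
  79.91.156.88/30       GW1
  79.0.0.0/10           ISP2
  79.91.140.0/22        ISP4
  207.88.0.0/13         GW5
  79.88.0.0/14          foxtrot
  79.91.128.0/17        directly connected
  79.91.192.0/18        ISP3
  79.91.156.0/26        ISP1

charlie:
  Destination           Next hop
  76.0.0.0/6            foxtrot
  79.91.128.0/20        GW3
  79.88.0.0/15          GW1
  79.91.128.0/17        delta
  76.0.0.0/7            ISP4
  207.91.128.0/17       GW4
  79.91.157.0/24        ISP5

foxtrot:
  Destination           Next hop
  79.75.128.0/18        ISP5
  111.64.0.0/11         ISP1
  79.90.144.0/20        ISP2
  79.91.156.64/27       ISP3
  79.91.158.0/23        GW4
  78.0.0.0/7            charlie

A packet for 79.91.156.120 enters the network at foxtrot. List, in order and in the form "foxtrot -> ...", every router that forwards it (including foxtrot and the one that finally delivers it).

foxtrot -> charlie -> delta

At foxtrot: longest match for 79.91.156.120 is 78.0.0.0/7 -> charlie
At charlie: longest match for 79.91.156.120 is 79.91.128.0/17 -> delta
At delta: longest match for 79.91.156.120 is 79.91.128.0/17 -> directly connected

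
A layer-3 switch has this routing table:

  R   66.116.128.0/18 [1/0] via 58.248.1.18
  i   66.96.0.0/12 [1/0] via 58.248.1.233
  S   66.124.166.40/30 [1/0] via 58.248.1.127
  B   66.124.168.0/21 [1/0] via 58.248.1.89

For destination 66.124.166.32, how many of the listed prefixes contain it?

No listed prefix contains 66.124.166.32.
Total matching entries: 0.

0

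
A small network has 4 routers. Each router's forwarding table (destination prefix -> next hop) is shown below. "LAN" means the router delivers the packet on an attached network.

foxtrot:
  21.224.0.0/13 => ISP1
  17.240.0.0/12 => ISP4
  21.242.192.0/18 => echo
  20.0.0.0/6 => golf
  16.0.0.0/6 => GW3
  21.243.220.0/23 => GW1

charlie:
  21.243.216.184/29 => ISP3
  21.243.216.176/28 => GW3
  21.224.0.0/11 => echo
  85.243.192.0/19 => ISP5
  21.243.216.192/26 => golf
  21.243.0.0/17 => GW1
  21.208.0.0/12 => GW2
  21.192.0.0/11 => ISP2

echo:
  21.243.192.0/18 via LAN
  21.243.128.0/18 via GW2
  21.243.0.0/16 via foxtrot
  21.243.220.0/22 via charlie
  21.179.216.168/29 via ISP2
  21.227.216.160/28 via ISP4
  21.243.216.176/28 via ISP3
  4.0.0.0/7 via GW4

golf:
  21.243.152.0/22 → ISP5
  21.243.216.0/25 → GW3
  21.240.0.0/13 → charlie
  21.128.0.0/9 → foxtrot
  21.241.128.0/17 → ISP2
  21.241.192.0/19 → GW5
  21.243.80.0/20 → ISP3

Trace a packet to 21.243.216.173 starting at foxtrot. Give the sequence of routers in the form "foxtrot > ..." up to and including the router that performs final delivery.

foxtrot > golf > charlie > echo

At foxtrot: longest match for 21.243.216.173 is 20.0.0.0/6 -> golf
At golf: longest match for 21.243.216.173 is 21.240.0.0/13 -> charlie
At charlie: longest match for 21.243.216.173 is 21.224.0.0/11 -> echo
At echo: longest match for 21.243.216.173 is 21.243.192.0/18 -> LAN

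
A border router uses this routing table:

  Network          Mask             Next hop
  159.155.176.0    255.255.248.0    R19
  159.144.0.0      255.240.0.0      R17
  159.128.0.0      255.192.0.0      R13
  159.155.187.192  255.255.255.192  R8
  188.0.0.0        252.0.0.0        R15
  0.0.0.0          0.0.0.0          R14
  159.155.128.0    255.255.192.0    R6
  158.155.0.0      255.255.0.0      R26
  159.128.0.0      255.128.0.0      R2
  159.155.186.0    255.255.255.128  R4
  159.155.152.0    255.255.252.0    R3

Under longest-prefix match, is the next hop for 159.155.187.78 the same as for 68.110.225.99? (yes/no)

no

159.155.187.78: longest match 159.155.128.0/18 -> R6
68.110.225.99: longest match 0.0.0.0/0 -> R14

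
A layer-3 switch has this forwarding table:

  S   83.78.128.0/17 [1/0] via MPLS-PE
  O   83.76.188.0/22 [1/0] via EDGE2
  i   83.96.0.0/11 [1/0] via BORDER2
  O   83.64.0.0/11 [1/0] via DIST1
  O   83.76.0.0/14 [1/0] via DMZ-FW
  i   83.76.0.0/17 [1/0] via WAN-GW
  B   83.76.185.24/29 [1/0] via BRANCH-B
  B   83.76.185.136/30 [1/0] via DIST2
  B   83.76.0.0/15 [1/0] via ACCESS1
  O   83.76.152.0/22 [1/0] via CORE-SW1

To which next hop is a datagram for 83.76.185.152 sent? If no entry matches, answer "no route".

ACCESS1

Routes whose prefix contains 83.76.185.152:
  83.64.0.0/11 (83.64.0.0 - 83.95.255.255) -> DIST1
  83.76.0.0/14 (83.76.0.0 - 83.79.255.255) -> DMZ-FW
  83.76.0.0/15 (83.76.0.0 - 83.77.255.255) -> ACCESS1
More-specific entries that do NOT match:
  83.76.185.136/30 (83.76.185.136 - 83.76.185.139) does not contain 83.76.185.152
  83.76.185.24/29 (83.76.185.24 - 83.76.185.31) does not contain 83.76.185.152
  83.76.188.0/22 (83.76.188.0 - 83.76.191.255) does not contain 83.76.185.152
  83.76.152.0/22 (83.76.152.0 - 83.76.155.255) does not contain 83.76.185.152
  83.78.128.0/17 (83.78.128.0 - 83.78.255.255) does not contain 83.76.185.152
  83.76.0.0/17 (83.76.0.0 - 83.76.127.255) does not contain 83.76.185.152
Longest matching prefix is /15 -> next hop ACCESS1.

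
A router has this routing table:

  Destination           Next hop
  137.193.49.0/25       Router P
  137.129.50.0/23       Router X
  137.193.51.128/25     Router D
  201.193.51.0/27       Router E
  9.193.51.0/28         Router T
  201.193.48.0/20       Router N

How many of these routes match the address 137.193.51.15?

0

No listed prefix contains 137.193.51.15.
Total matching entries: 0.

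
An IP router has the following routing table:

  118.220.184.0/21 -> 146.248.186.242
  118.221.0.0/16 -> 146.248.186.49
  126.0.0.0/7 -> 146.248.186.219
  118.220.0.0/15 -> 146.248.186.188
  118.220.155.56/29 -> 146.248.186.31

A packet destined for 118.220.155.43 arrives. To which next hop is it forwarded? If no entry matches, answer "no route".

Routes whose prefix contains 118.220.155.43:
  118.220.0.0/15 (118.220.0.0 - 118.221.255.255) -> 146.248.186.188
More-specific entries that do NOT match:
  118.220.155.56/29 (118.220.155.56 - 118.220.155.63) does not contain 118.220.155.43
  118.220.184.0/21 (118.220.184.0 - 118.220.191.255) does not contain 118.220.155.43
  118.221.0.0/16 (118.221.0.0 - 118.221.255.255) does not contain 118.220.155.43
Longest matching prefix is /15 -> next hop 146.248.186.188.

146.248.186.188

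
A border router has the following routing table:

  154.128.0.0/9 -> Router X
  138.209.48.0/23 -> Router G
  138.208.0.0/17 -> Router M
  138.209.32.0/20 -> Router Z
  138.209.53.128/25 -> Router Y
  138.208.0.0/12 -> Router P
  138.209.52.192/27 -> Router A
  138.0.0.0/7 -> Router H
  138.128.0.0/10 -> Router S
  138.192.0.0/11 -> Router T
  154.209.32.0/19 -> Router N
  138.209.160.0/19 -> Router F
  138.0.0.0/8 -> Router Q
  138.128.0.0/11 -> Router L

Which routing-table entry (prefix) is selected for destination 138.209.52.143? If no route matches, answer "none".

138.208.0.0/12

Entries matching 138.209.52.143:
  138.0.0.0/7 (138.0.0.0 - 139.255.255.255)
  138.0.0.0/8 (138.0.0.0 - 138.255.255.255)
  138.192.0.0/11 (138.192.0.0 - 138.223.255.255)
  138.208.0.0/12 (138.208.0.0 - 138.223.255.255)
Most specific is 138.208.0.0/12.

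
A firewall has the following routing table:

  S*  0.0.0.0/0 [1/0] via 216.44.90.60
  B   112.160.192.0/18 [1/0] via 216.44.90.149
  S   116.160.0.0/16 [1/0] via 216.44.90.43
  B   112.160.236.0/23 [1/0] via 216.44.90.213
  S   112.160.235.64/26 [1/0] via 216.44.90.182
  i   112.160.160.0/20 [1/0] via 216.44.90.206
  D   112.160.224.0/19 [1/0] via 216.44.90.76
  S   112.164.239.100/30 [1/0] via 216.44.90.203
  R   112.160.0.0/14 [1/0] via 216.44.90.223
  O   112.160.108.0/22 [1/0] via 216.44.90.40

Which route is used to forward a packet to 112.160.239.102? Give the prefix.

Entries matching 112.160.239.102:
  0.0.0.0/0 (default, matches everything)
  112.160.0.0/14 (112.160.0.0 - 112.163.255.255)
  112.160.192.0/18 (112.160.192.0 - 112.160.255.255)
  112.160.224.0/19 (112.160.224.0 - 112.160.255.255)
Most specific is 112.160.224.0/19.

112.160.224.0/19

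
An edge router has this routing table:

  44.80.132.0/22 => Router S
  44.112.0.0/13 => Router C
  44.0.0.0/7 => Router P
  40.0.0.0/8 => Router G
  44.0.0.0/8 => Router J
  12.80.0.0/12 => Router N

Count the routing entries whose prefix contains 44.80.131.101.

Prefixes containing 44.80.131.101:
  44.0.0.0/7 (44.0.0.0 - 45.255.255.255)
  44.0.0.0/8 (44.0.0.0 - 44.255.255.255)
Total matching entries: 2.

2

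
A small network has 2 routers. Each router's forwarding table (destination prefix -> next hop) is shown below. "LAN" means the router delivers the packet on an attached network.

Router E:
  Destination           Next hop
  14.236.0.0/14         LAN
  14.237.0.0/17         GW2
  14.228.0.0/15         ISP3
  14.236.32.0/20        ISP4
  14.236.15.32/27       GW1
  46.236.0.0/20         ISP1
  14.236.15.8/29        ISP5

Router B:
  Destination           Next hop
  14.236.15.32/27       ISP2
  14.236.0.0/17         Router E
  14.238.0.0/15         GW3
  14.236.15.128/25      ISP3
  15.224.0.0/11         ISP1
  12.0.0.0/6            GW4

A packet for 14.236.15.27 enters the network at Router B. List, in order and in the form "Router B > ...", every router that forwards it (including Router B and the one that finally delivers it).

Router B > Router E

At Router B: longest match for 14.236.15.27 is 14.236.0.0/17 -> Router E
At Router E: longest match for 14.236.15.27 is 14.236.0.0/14 -> LAN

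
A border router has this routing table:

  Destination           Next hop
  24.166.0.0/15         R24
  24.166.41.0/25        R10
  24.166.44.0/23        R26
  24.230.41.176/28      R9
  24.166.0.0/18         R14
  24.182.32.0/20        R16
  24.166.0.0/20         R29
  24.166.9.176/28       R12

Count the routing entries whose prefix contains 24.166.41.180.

2

Prefixes containing 24.166.41.180:
  24.166.0.0/15 (24.166.0.0 - 24.167.255.255)
  24.166.0.0/18 (24.166.0.0 - 24.166.63.255)
Total matching entries: 2.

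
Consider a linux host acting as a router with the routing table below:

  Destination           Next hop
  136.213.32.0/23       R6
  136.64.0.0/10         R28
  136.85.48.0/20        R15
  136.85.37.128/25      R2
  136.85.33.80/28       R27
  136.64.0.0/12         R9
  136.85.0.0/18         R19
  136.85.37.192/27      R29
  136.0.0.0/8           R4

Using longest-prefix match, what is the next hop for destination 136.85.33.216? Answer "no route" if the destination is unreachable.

Routes whose prefix contains 136.85.33.216:
  136.0.0.0/8 (136.0.0.0 - 136.255.255.255) -> R4
  136.64.0.0/10 (136.64.0.0 - 136.127.255.255) -> R28
  136.85.0.0/18 (136.85.0.0 - 136.85.63.255) -> R19
More-specific entries that do NOT match:
  136.85.33.80/28 (136.85.33.80 - 136.85.33.95) does not contain 136.85.33.216
  136.85.37.192/27 (136.85.37.192 - 136.85.37.223) does not contain 136.85.33.216
  136.85.37.128/25 (136.85.37.128 - 136.85.37.255) does not contain 136.85.33.216
  136.213.32.0/23 (136.213.32.0 - 136.213.33.255) does not contain 136.85.33.216
  136.85.48.0/20 (136.85.48.0 - 136.85.63.255) does not contain 136.85.33.216
Longest matching prefix is /18 -> next hop R19.

R19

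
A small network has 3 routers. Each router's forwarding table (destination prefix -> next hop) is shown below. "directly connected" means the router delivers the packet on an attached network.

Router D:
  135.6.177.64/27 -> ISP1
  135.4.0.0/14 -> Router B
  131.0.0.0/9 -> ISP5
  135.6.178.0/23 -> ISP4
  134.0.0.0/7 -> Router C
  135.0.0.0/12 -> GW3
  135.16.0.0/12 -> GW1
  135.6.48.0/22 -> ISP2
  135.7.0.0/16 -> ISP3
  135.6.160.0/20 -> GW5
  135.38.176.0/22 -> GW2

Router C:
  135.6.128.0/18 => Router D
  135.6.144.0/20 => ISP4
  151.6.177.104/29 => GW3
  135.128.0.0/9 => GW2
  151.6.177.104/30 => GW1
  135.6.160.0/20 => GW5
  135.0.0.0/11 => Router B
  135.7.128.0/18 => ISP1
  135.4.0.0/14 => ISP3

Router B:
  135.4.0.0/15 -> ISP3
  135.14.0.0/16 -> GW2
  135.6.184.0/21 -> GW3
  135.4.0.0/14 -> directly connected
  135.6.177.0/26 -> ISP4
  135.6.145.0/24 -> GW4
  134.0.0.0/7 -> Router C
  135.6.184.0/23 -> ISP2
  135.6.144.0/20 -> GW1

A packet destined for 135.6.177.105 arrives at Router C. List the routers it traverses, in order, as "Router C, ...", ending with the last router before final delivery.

At Router C: longest match for 135.6.177.105 is 135.6.128.0/18 -> Router D
At Router D: longest match for 135.6.177.105 is 135.4.0.0/14 -> Router B
At Router B: longest match for 135.6.177.105 is 135.4.0.0/14 -> directly connected

Router C, Router D, Router B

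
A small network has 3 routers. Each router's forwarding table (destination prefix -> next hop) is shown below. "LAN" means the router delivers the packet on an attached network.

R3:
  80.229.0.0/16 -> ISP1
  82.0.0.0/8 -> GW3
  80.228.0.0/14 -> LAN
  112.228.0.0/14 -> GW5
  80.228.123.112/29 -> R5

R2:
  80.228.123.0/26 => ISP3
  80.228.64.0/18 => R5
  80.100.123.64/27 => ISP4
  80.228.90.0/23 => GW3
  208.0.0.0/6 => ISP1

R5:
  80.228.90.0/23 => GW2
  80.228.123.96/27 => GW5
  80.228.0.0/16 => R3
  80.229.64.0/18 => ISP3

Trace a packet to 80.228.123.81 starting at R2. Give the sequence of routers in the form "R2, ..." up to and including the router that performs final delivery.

R2, R5, R3

At R2: longest match for 80.228.123.81 is 80.228.64.0/18 -> R5
At R5: longest match for 80.228.123.81 is 80.228.0.0/16 -> R3
At R3: longest match for 80.228.123.81 is 80.228.0.0/14 -> LAN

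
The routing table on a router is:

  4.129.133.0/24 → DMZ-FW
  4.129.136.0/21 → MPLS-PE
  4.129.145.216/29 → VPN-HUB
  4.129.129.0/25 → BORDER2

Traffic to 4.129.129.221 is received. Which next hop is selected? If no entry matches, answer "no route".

no route

No entry's prefix contains 4.129.129.221; there is no default route.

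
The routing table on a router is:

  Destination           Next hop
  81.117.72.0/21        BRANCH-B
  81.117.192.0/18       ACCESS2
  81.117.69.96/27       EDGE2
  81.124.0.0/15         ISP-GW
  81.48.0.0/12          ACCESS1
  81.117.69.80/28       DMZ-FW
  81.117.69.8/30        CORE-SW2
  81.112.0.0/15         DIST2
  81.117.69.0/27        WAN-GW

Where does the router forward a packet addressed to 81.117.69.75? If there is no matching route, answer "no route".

no route

No entry's prefix contains 81.117.69.75; there is no default route.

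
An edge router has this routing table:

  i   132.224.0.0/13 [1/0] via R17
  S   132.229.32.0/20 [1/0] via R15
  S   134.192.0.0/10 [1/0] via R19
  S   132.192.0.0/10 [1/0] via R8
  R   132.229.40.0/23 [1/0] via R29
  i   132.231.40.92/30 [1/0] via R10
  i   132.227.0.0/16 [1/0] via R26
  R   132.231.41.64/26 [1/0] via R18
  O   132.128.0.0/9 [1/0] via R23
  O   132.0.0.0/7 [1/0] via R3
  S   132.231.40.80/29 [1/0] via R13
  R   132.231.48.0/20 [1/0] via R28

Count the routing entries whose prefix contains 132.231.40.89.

4

Prefixes containing 132.231.40.89:
  132.0.0.0/7 (132.0.0.0 - 133.255.255.255)
  132.128.0.0/9 (132.128.0.0 - 132.255.255.255)
  132.192.0.0/10 (132.192.0.0 - 132.255.255.255)
  132.224.0.0/13 (132.224.0.0 - 132.231.255.255)
Total matching entries: 4.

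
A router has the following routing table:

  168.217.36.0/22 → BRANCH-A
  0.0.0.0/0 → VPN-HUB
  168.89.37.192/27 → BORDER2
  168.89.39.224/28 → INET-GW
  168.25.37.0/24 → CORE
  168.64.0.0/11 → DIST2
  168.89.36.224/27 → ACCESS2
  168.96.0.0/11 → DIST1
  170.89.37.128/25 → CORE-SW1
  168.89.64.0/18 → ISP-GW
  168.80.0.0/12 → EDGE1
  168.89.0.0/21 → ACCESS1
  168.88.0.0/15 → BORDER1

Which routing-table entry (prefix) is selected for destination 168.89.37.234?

Entries matching 168.89.37.234:
  0.0.0.0/0 (default, matches everything)
  168.64.0.0/11 (168.64.0.0 - 168.95.255.255)
  168.80.0.0/12 (168.80.0.0 - 168.95.255.255)
  168.88.0.0/15 (168.88.0.0 - 168.89.255.255)
Most specific is 168.88.0.0/15.

168.88.0.0/15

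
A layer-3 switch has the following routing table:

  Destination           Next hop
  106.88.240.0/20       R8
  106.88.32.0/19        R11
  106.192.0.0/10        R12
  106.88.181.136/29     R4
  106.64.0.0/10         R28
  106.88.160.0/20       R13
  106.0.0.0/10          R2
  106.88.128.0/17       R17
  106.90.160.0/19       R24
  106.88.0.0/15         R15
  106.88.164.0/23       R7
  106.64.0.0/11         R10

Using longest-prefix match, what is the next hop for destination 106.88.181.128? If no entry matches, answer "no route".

Routes whose prefix contains 106.88.181.128:
  106.64.0.0/10 (106.64.0.0 - 106.127.255.255) -> R28
  106.64.0.0/11 (106.64.0.0 - 106.95.255.255) -> R10
  106.88.0.0/15 (106.88.0.0 - 106.89.255.255) -> R15
  106.88.128.0/17 (106.88.128.0 - 106.88.255.255) -> R17
More-specific entries that do NOT match:
  106.88.181.136/29 (106.88.181.136 - 106.88.181.143) does not contain 106.88.181.128
  106.88.164.0/23 (106.88.164.0 - 106.88.165.255) does not contain 106.88.181.128
  106.88.240.0/20 (106.88.240.0 - 106.88.255.255) does not contain 106.88.181.128
  106.88.160.0/20 (106.88.160.0 - 106.88.175.255) does not contain 106.88.181.128
  106.88.32.0/19 (106.88.32.0 - 106.88.63.255) does not contain 106.88.181.128
  106.90.160.0/19 (106.90.160.0 - 106.90.191.255) does not contain 106.88.181.128
Longest matching prefix is /17 -> next hop R17.

R17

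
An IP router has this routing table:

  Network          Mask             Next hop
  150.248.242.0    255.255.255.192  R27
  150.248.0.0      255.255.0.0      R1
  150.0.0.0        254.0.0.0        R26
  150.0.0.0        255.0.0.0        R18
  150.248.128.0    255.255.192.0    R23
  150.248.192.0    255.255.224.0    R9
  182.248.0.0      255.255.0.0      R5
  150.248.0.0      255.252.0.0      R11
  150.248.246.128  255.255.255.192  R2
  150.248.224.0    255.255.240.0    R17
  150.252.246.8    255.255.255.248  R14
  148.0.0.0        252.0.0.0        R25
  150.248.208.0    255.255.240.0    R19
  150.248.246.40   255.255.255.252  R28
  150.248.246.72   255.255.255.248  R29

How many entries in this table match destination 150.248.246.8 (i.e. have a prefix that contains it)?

5

Prefixes containing 150.248.246.8:
  148.0.0.0/6 (148.0.0.0 - 151.255.255.255)
  150.0.0.0/7 (150.0.0.0 - 151.255.255.255)
  150.0.0.0/8 (150.0.0.0 - 150.255.255.255)
  150.248.0.0/14 (150.248.0.0 - 150.251.255.255)
  150.248.0.0/16 (150.248.0.0 - 150.248.255.255)
Total matching entries: 5.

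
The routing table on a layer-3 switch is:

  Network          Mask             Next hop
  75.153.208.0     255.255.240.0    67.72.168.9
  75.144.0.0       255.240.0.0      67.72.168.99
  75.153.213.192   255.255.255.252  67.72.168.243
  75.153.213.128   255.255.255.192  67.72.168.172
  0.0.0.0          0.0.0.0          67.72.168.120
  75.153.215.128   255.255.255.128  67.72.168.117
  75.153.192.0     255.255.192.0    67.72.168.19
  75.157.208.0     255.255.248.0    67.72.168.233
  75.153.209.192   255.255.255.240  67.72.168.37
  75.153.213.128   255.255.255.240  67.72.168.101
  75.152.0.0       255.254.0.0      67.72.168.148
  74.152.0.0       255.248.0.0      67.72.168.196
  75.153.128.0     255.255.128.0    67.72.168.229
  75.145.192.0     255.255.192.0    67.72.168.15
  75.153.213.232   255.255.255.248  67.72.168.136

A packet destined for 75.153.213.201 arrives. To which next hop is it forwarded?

67.72.168.9

Routes whose prefix contains 75.153.213.201:
  0.0.0.0/0 (default, matches everything) -> 67.72.168.120
  75.144.0.0/12 (75.144.0.0 - 75.159.255.255) -> 67.72.168.99
  75.152.0.0/15 (75.152.0.0 - 75.153.255.255) -> 67.72.168.148
  75.153.128.0/17 (75.153.128.0 - 75.153.255.255) -> 67.72.168.229
  75.153.192.0/18 (75.153.192.0 - 75.153.255.255) -> 67.72.168.19
  75.153.208.0/20 (75.153.208.0 - 75.153.223.255) -> 67.72.168.9
More-specific entries that do NOT match:
  75.153.213.192/30 (75.153.213.192 - 75.153.213.195) does not contain 75.153.213.201
  75.153.213.232/29 (75.153.213.232 - 75.153.213.239) does not contain 75.153.213.201
  75.153.209.192/28 (75.153.209.192 - 75.153.209.207) does not contain 75.153.213.201
  75.153.213.128/28 (75.153.213.128 - 75.153.213.143) does not contain 75.153.213.201
  75.153.213.128/26 (75.153.213.128 - 75.153.213.191) does not contain 75.153.213.201
  75.153.215.128/25 (75.153.215.128 - 75.153.215.255) does not contain 75.153.213.201
  75.157.208.0/21 (75.157.208.0 - 75.157.215.255) does not contain 75.153.213.201
Longest matching prefix is /20 -> next hop 67.72.168.9.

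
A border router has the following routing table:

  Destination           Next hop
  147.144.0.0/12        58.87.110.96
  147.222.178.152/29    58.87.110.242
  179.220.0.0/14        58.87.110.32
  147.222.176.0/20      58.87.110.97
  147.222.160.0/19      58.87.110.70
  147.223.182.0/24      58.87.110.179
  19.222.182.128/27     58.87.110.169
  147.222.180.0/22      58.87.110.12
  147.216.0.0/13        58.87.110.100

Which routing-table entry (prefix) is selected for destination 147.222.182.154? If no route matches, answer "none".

Entries matching 147.222.182.154:
  147.216.0.0/13 (147.216.0.0 - 147.223.255.255)
  147.222.160.0/19 (147.222.160.0 - 147.222.191.255)
  147.222.176.0/20 (147.222.176.0 - 147.222.191.255)
  147.222.180.0/22 (147.222.180.0 - 147.222.183.255)
Most specific is 147.222.180.0/22.

147.222.180.0/22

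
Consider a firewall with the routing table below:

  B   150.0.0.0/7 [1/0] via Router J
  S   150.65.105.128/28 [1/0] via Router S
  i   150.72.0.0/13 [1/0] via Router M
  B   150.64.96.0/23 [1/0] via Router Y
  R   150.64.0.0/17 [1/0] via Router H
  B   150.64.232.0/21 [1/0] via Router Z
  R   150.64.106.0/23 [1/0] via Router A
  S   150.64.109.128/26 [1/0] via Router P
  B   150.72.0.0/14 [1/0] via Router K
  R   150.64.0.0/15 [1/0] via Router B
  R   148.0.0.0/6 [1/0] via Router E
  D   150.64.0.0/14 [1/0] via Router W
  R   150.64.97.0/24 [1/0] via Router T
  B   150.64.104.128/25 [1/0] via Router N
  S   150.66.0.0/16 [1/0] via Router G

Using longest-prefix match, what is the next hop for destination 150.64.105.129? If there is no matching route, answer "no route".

Routes whose prefix contains 150.64.105.129:
  148.0.0.0/6 (148.0.0.0 - 151.255.255.255) -> Router E
  150.0.0.0/7 (150.0.0.0 - 151.255.255.255) -> Router J
  150.64.0.0/14 (150.64.0.0 - 150.67.255.255) -> Router W
  150.64.0.0/15 (150.64.0.0 - 150.65.255.255) -> Router B
  150.64.0.0/17 (150.64.0.0 - 150.64.127.255) -> Router H
More-specific entries that do NOT match:
  150.65.105.128/28 (150.65.105.128 - 150.65.105.143) does not contain 150.64.105.129
  150.64.109.128/26 (150.64.109.128 - 150.64.109.191) does not contain 150.64.105.129
  150.64.104.128/25 (150.64.104.128 - 150.64.104.255) does not contain 150.64.105.129
  150.64.97.0/24 (150.64.97.0 - 150.64.97.255) does not contain 150.64.105.129
  150.64.96.0/23 (150.64.96.0 - 150.64.97.255) does not contain 150.64.105.129
  150.64.106.0/23 (150.64.106.0 - 150.64.107.255) does not contain 150.64.105.129
  150.64.232.0/21 (150.64.232.0 - 150.64.239.255) does not contain 150.64.105.129
Longest matching prefix is /17 -> next hop Router H.

Router H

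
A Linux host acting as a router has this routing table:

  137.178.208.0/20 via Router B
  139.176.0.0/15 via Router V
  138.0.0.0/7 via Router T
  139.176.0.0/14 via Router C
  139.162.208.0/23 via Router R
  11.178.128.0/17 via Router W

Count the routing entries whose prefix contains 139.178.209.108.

Prefixes containing 139.178.209.108:
  138.0.0.0/7 (138.0.0.0 - 139.255.255.255)
  139.176.0.0/14 (139.176.0.0 - 139.179.255.255)
Total matching entries: 2.

2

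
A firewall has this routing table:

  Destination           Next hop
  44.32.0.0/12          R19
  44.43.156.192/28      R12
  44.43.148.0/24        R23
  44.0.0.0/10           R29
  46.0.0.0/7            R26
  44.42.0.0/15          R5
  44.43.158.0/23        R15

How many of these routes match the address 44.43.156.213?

3

Prefixes containing 44.43.156.213:
  44.0.0.0/10 (44.0.0.0 - 44.63.255.255)
  44.32.0.0/12 (44.32.0.0 - 44.47.255.255)
  44.42.0.0/15 (44.42.0.0 - 44.43.255.255)
Total matching entries: 3.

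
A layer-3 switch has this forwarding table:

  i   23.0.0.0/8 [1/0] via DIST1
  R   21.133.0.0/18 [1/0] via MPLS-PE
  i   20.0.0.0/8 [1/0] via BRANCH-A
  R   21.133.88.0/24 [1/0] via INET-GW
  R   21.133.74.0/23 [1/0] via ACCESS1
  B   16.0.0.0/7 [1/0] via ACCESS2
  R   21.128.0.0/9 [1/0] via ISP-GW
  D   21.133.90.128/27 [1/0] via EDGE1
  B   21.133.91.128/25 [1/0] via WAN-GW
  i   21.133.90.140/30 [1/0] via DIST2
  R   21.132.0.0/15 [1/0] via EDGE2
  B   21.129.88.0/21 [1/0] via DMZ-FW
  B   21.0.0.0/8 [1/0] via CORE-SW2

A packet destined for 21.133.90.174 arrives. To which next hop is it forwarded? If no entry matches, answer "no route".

Routes whose prefix contains 21.133.90.174:
  21.0.0.0/8 (21.0.0.0 - 21.255.255.255) -> CORE-SW2
  21.128.0.0/9 (21.128.0.0 - 21.255.255.255) -> ISP-GW
  21.132.0.0/15 (21.132.0.0 - 21.133.255.255) -> EDGE2
More-specific entries that do NOT match:
  21.133.90.140/30 (21.133.90.140 - 21.133.90.143) does not contain 21.133.90.174
  21.133.90.128/27 (21.133.90.128 - 21.133.90.159) does not contain 21.133.90.174
  21.133.91.128/25 (21.133.91.128 - 21.133.91.255) does not contain 21.133.90.174
  21.133.88.0/24 (21.133.88.0 - 21.133.88.255) does not contain 21.133.90.174
  21.133.74.0/23 (21.133.74.0 - 21.133.75.255) does not contain 21.133.90.174
  21.129.88.0/21 (21.129.88.0 - 21.129.95.255) does not contain 21.133.90.174
  21.133.0.0/18 (21.133.0.0 - 21.133.63.255) does not contain 21.133.90.174
Longest matching prefix is /15 -> next hop EDGE2.

EDGE2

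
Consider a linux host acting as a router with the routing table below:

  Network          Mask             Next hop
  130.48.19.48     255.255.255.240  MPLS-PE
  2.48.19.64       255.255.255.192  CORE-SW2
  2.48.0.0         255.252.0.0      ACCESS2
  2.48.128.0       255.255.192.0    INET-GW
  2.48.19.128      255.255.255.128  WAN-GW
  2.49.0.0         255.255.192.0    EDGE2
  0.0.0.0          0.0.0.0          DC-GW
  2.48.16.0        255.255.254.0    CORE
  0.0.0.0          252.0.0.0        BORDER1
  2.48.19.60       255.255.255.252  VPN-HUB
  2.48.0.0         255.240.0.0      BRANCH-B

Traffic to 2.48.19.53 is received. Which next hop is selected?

ACCESS2

Routes whose prefix contains 2.48.19.53:
  0.0.0.0/0 (default, matches everything) -> DC-GW
  0.0.0.0/6 (0.0.0.0 - 3.255.255.255) -> BORDER1
  2.48.0.0/12 (2.48.0.0 - 2.63.255.255) -> BRANCH-B
  2.48.0.0/14 (2.48.0.0 - 2.51.255.255) -> ACCESS2
More-specific entries that do NOT match:
  2.48.19.60/30 (2.48.19.60 - 2.48.19.63) does not contain 2.48.19.53
  130.48.19.48/28 (130.48.19.48 - 130.48.19.63) does not contain 2.48.19.53
  2.48.19.64/26 (2.48.19.64 - 2.48.19.127) does not contain 2.48.19.53
  2.48.19.128/25 (2.48.19.128 - 2.48.19.255) does not contain 2.48.19.53
  2.48.16.0/23 (2.48.16.0 - 2.48.17.255) does not contain 2.48.19.53
  2.48.128.0/18 (2.48.128.0 - 2.48.191.255) does not contain 2.48.19.53
  2.49.0.0/18 (2.49.0.0 - 2.49.63.255) does not contain 2.48.19.53
Longest matching prefix is /14 -> next hop ACCESS2.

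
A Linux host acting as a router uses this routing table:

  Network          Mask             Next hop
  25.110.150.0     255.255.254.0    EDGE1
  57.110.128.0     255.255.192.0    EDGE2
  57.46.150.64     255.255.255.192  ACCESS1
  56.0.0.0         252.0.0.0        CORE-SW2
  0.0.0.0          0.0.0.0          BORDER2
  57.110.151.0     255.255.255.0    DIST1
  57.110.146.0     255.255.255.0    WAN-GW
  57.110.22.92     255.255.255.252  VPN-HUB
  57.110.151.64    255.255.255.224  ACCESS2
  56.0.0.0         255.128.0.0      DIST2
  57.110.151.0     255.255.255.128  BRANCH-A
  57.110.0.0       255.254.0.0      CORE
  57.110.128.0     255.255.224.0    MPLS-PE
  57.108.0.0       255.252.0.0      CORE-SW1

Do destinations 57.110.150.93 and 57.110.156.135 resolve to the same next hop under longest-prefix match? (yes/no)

yes

57.110.150.93: longest match 57.110.128.0/19 -> MPLS-PE
57.110.156.135: longest match 57.110.128.0/19 -> MPLS-PE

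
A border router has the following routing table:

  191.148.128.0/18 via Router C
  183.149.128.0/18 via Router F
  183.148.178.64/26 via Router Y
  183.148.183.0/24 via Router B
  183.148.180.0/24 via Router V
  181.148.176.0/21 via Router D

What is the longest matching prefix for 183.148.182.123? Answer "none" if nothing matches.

183.148.182.123 is outside every listed prefix and there is no default route.

none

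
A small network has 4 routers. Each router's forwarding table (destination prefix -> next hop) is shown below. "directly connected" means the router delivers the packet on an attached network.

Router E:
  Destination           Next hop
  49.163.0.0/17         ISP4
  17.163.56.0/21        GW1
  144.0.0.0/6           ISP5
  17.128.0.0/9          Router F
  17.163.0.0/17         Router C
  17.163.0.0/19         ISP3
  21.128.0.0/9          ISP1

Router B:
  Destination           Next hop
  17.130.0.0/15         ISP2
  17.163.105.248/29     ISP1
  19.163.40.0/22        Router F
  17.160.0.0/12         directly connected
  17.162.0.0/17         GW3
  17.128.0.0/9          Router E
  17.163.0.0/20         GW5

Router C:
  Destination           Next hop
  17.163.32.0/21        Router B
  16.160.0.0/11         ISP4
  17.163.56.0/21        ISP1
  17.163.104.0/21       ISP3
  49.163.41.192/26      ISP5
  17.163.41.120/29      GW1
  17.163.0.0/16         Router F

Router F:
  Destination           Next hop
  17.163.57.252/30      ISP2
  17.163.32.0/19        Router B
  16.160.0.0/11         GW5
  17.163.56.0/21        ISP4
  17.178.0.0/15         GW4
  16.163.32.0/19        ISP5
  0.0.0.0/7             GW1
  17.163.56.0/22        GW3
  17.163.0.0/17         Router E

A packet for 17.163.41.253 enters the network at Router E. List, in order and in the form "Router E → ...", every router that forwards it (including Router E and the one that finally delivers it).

At Router E: longest match for 17.163.41.253 is 17.163.0.0/17 -> Router C
At Router C: longest match for 17.163.41.253 is 17.163.0.0/16 -> Router F
At Router F: longest match for 17.163.41.253 is 17.163.32.0/19 -> Router B
At Router B: longest match for 17.163.41.253 is 17.160.0.0/12 -> directly connected

Router E → Router C → Router F → Router B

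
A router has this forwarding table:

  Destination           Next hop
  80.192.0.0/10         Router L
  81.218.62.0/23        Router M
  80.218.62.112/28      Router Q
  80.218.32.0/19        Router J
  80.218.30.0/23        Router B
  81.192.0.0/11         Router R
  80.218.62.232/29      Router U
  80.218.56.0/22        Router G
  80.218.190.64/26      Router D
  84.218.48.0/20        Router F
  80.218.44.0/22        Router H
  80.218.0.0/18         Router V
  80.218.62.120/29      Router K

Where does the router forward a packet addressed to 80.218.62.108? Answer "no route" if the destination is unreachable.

Router J

Routes whose prefix contains 80.218.62.108:
  80.192.0.0/10 (80.192.0.0 - 80.255.255.255) -> Router L
  80.218.0.0/18 (80.218.0.0 - 80.218.63.255) -> Router V
  80.218.32.0/19 (80.218.32.0 - 80.218.63.255) -> Router J
More-specific entries that do NOT match:
  80.218.62.232/29 (80.218.62.232 - 80.218.62.239) does not contain 80.218.62.108
  80.218.62.120/29 (80.218.62.120 - 80.218.62.127) does not contain 80.218.62.108
  80.218.62.112/28 (80.218.62.112 - 80.218.62.127) does not contain 80.218.62.108
  80.218.190.64/26 (80.218.190.64 - 80.218.190.127) does not contain 80.218.62.108
  81.218.62.0/23 (81.218.62.0 - 81.218.63.255) does not contain 80.218.62.108
  80.218.30.0/23 (80.218.30.0 - 80.218.31.255) does not contain 80.218.62.108
  80.218.56.0/22 (80.218.56.0 - 80.218.59.255) does not contain 80.218.62.108
  80.218.44.0/22 (80.218.44.0 - 80.218.47.255) does not contain 80.218.62.108
  84.218.48.0/20 (84.218.48.0 - 84.218.63.255) does not contain 80.218.62.108
Longest matching prefix is /19 -> next hop Router J.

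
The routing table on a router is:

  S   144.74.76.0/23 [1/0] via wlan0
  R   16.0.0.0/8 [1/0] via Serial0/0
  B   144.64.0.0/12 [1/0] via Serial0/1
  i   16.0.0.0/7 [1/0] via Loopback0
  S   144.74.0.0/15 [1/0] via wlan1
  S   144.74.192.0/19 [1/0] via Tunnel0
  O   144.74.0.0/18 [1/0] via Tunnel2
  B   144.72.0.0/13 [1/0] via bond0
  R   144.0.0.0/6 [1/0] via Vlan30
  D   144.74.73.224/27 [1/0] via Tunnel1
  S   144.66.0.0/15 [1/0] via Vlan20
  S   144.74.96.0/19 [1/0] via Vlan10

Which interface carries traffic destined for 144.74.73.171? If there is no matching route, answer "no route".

wlan1

Routes whose prefix contains 144.74.73.171:
  144.0.0.0/6 (144.0.0.0 - 147.255.255.255) -> Vlan30
  144.64.0.0/12 (144.64.0.0 - 144.79.255.255) -> Serial0/1
  144.72.0.0/13 (144.72.0.0 - 144.79.255.255) -> bond0
  144.74.0.0/15 (144.74.0.0 - 144.75.255.255) -> wlan1
More-specific entries that do NOT match:
  144.74.73.224/27 (144.74.73.224 - 144.74.73.255) does not contain 144.74.73.171
  144.74.76.0/23 (144.74.76.0 - 144.74.77.255) does not contain 144.74.73.171
  144.74.192.0/19 (144.74.192.0 - 144.74.223.255) does not contain 144.74.73.171
  144.74.96.0/19 (144.74.96.0 - 144.74.127.255) does not contain 144.74.73.171
  144.74.0.0/18 (144.74.0.0 - 144.74.63.255) does not contain 144.74.73.171
Longest matching prefix is /15 -> interface wlan1.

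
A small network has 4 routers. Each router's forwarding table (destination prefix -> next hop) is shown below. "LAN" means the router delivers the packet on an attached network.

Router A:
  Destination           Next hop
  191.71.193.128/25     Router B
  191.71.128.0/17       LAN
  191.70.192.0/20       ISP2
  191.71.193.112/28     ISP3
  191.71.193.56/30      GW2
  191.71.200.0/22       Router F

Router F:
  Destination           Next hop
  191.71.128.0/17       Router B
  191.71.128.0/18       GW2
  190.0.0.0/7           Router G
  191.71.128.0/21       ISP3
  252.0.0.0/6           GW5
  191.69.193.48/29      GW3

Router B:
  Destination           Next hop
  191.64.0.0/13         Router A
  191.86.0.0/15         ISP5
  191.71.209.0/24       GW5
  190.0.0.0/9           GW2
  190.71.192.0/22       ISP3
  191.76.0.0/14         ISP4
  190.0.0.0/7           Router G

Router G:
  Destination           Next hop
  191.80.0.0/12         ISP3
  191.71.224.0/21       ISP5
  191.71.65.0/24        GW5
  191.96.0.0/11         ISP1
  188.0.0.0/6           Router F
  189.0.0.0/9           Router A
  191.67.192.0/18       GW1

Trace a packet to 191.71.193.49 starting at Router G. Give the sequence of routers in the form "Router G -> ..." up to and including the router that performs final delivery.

At Router G: longest match for 191.71.193.49 is 188.0.0.0/6 -> Router F
At Router F: longest match for 191.71.193.49 is 191.71.128.0/17 -> Router B
At Router B: longest match for 191.71.193.49 is 191.64.0.0/13 -> Router A
At Router A: longest match for 191.71.193.49 is 191.71.128.0/17 -> LAN

Router G -> Router F -> Router B -> Router A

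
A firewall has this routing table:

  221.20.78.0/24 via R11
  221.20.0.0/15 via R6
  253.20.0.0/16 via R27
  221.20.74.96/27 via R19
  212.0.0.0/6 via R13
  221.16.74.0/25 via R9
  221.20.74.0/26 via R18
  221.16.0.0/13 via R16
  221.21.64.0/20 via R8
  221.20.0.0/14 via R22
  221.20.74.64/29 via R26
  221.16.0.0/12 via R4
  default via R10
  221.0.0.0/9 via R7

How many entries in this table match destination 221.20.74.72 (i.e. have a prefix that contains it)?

6

Prefixes containing 221.20.74.72:
  0.0.0.0/0 (default, matches everything)
  221.0.0.0/9 (221.0.0.0 - 221.127.255.255)
  221.16.0.0/12 (221.16.0.0 - 221.31.255.255)
  221.16.0.0/13 (221.16.0.0 - 221.23.255.255)
  221.20.0.0/14 (221.20.0.0 - 221.23.255.255)
  221.20.0.0/15 (221.20.0.0 - 221.21.255.255)
Total matching entries: 6.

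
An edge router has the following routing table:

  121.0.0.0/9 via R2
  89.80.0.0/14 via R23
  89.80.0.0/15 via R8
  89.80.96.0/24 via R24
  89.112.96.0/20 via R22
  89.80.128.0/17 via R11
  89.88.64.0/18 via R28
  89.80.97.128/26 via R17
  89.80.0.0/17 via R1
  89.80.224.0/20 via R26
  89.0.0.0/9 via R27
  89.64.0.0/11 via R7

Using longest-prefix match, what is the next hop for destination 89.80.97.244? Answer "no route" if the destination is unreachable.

R1

Routes whose prefix contains 89.80.97.244:
  89.0.0.0/9 (89.0.0.0 - 89.127.255.255) -> R27
  89.64.0.0/11 (89.64.0.0 - 89.95.255.255) -> R7
  89.80.0.0/14 (89.80.0.0 - 89.83.255.255) -> R23
  89.80.0.0/15 (89.80.0.0 - 89.81.255.255) -> R8
  89.80.0.0/17 (89.80.0.0 - 89.80.127.255) -> R1
More-specific entries that do NOT match:
  89.80.97.128/26 (89.80.97.128 - 89.80.97.191) does not contain 89.80.97.244
  89.80.96.0/24 (89.80.96.0 - 89.80.96.255) does not contain 89.80.97.244
  89.112.96.0/20 (89.112.96.0 - 89.112.111.255) does not contain 89.80.97.244
  89.80.224.0/20 (89.80.224.0 - 89.80.239.255) does not contain 89.80.97.244
  89.88.64.0/18 (89.88.64.0 - 89.88.127.255) does not contain 89.80.97.244
Longest matching prefix is /17 -> next hop R1.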